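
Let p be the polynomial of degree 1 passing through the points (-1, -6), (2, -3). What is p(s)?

Write p(s) = as + b. Substituting each data point gives a linear system:
  -a + b = -6
  2a + b = -3
Solving the system yields a = 1, b = -5.
So p(s) = s - 5.
Check: p(-1) = -6. ✓

p(s) = s - 5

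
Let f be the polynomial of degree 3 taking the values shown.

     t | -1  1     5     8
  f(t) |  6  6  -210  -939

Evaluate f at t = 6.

-379

Using the Lagrange interpolation formula with nodes -1, 1, 5, 8:
  L_0(t) = (t - 1)(t - 5)(t - 8) / -108
  L_1(t) = (t + 1)(t - 5)(t - 8) / 56
  L_2(t) = (t + 1)(t - 1)(t - 8) / -72
  L_3(t) = (t + 1)(t - 1)(t - 5) / 189
Then f(t) = 6·L_0(t) + 6·L_1(t) - 210·L_2(t) - 939·L_3(t).
Expanding and collecting terms gives f(t) = -2t³ + t² + 2t + 5.
Evaluating at t = 6: f(6) = -379.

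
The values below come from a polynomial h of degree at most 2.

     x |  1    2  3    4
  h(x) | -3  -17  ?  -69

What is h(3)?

On equispaced nodes a degree-2 polynomial has vanishing third forward difference, so
  - h(1) + 3·h(2) - 3·h(3) + h(4) = 0.
Substituting the known values and solving for h(3):
  -3·h(3) = 117
  h(3) = -39.

-39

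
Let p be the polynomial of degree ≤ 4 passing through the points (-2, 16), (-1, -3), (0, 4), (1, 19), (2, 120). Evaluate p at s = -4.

Using the Lagrange interpolation formula with nodes -2, -1, 0, 1, 2:
  L_0(s) = (s + 1)s(s - 1)(s - 2) / 24
  L_1(s) = (s + 2)s(s - 1)(s - 2) / -6
  L_2(s) = (s + 2)(s + 1)(s - 1)(s - 2) / 4
  L_3(s) = (s + 2)(s + 1)s(s - 2) / -6
  L_4(s) = (s + 2)(s + 1)s(s - 1) / 24
Then p(s) = 16·L_0(s) - 3·L_1(s) + 4·L_2(s) + 19·L_3(s) + 120·L_4(s).
Expanding and collecting terms gives p(s) = 4s⁴ + 5s³ + 6s + 4.
Evaluating at s = -4: p(-4) = 684.

684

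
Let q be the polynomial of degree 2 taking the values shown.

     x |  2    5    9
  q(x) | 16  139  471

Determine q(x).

q(x) = 6x^2 - x - 6

Using the Lagrange interpolation formula with nodes 2, 5, 9:
  L_0(x) = (x - 5)(x - 9) / 21
  L_1(x) = (x - 2)(x - 9) / -12
  L_2(x) = (x - 2)(x - 5) / 28
Then q(x) = 16·L_0(x) + 139·L_1(x) + 471·L_2(x).
Expanding and collecting terms gives q(x) = 6x^2 - x - 6.
Check: q(9) = 471. ✓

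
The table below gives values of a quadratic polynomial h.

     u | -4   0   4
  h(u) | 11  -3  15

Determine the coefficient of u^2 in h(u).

1

Write h(u) = au^2 + bu + c. Substituting each data point gives a linear system:
  16a - 4b + c = 11
  c = -3
  16a + 4b + c = 15
Solving the system yields a = 1, b = 1/2, c = -3.
So h(u) = u^2 + (1/2)u - 3.
The leading coefficient is 1.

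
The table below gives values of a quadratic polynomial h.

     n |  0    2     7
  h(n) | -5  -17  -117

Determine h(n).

Write h(n) = an^2 + bn + c. Substituting each data point gives a linear system:
  c = -5
  4a + 2b + c = -17
  49a + 7b + c = -117
Solving the system yields a = -2, b = -2, c = -5.
So h(n) = -2n^2 - 2n - 5.
Check: h(7) = -117. ✓

h(n) = -2n^2 - 2n - 5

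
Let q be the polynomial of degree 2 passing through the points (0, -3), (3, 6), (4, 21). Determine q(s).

Using the Lagrange interpolation formula with nodes 0, 3, 4:
  L_0(s) = (s - 3)(s - 4) / 12
  L_1(s) = s(s - 4) / -3
  L_2(s) = s(s - 3) / 4
Then q(s) = -3·L_0(s) + 6·L_1(s) + 21·L_2(s).
Expanding and collecting terms gives q(s) = 3s² - 6s - 3.
Check: q(0) = -3. ✓

q(s) = 3s^2 - 6s - 3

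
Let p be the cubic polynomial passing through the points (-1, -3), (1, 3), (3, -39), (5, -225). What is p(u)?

Write p(u) = au^3 + bu^2 + cu + d. Substituting each data point gives a linear system:
  -a + b - c + d = -3
  a + b + c + d = 3
  27a + 9b + 3c + d = -39
  125a + 25b + 5c + d = -225
Solving the system yields a = -2, b = 0, c = 5, d = 0.
So p(u) = -2u³ + 5u.
Check: p(1) = 3. ✓

p(u) = -2u^3 + 5u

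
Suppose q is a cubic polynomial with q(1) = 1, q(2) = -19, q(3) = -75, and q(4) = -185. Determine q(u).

q(u) = -3u^3 + u + 3

Write q(u) = au^3 + bu^2 + cu + d. Substituting each data point gives a linear system:
  a + b + c + d = 1
  8a + 4b + 2c + d = -19
  27a + 9b + 3c + d = -75
  64a + 16b + 4c + d = -185
Solving the system yields a = -3, b = 0, c = 1, d = 3.
So q(u) = -3u³ + u + 3.
Check: q(1) = 1. ✓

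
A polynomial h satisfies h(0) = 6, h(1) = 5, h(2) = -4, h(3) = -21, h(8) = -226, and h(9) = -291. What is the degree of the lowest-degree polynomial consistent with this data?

Divided differences on the nodes 0, 1, 2, 3, 8, 9:
  order 0: 6  5  -4  -21  -226  -291
  order 1: -1  -9  -17  -41  -65
  order 2: -4  -4  -4  -4
  order 3: 0  0  0
  order 4: 0  0
  order 5: 0
The order-2 divided differences are all -4 (nonzero) and every higher order vanishes, so the data lies on a polynomial of degree exactly 2.

2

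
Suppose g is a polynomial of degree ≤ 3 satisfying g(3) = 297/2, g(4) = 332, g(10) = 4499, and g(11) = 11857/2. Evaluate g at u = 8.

Write g(u) = au^3 + bu^2 + cu + d. Substituting each data point gives a linear system:
  27a + 9b + 3c + d = 297/2
  64a + 16b + 4c + d = 332
  1000a + 100b + 10c + d = 4499
  1331a + 121b + 11c + d = 11857/2
Solving the system yields a = 4, b = 5, c = 1/2, d = -6.
So g(u) = 4u³ + 5u² + (1/2)u - 6.
Then g(8) = 2366.

2366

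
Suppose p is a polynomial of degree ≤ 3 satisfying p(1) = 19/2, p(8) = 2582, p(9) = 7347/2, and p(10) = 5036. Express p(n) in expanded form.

p(n) = 5n^3 + (1/2)n^2 - 2n + 6

Using the Lagrange interpolation formula with nodes 1, 8, 9, 10:
  L_0(n) = (n - 8)(n - 9)(n - 10) / -504
  L_1(n) = (n - 1)(n - 9)(n - 10) / 14
  L_2(n) = (n - 1)(n - 8)(n - 10) / -8
  L_3(n) = (n - 1)(n - 8)(n - 9) / 18
Then p(n) = 19/2·L_0(n) + 2582·L_1(n) + 7347/2·L_2(n) + 5036·L_3(n).
Expanding and collecting terms gives p(n) = 5n^3 + (1/2)n^2 - 2n + 6.
Check: p(1) = 19/2. ✓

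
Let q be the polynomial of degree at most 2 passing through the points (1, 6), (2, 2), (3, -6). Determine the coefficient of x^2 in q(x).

Write q(x) = ax^2 + bx + c. Substituting each data point gives a linear system:
  a + b + c = 6
  4a + 2b + c = 2
  9a + 3b + c = -6
Solving the system yields a = -2, b = 2, c = 6.
So q(x) = -2x^2 + 2x + 6.
The leading coefficient is -2.

-2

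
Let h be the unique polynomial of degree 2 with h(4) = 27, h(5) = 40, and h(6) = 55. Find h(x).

Using the Lagrange interpolation formula with nodes 4, 5, 6:
  L_0(x) = (x - 5)(x - 6) / 2
  L_1(x) = (x - 4)(x - 6) / -1
  L_2(x) = (x - 4)(x - 5) / 2
Then h(x) = 27·L_0(x) + 40·L_1(x) + 55·L_2(x).
Expanding and collecting terms gives h(x) = x^2 + 4x - 5.
Check: h(4) = 27. ✓

h(x) = x^2 + 4x - 5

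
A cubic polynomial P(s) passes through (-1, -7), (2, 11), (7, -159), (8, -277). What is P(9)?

Using the Lagrange interpolation formula with nodes -1, 2, 7, 8:
  L_0(s) = (s - 2)(s - 7)(s - 8) / -216
  L_1(s) = (s + 1)(s - 7)(s - 8) / 90
  L_2(s) = (s + 1)(s - 2)(s - 8) / -40
  L_3(s) = (s + 1)(s - 2)(s - 7) / 54
Then P(s) = -7·L_0(s) + 11·L_1(s) - 159·L_2(s) - 277·L_3(s).
Expanding and collecting terms gives P(s) = -s^3 + 3s^2 + 6s - 5.
Evaluating at s = 9: P(9) = -437.

-437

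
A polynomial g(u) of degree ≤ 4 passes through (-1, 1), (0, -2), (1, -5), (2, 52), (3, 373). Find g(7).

13417

Using the Lagrange interpolation formula with nodes -1, 0, 1, 2, 3:
  L_0(u) = u(u - 1)(u - 2)(u - 3) / 24
  L_1(u) = (u + 1)(u - 1)(u - 2)(u - 3) / -6
  L_2(u) = (u + 1)u(u - 2)(u - 3) / 4
  L_3(u) = (u + 1)u(u - 1)(u - 3) / -6
  L_4(u) = (u + 1)u(u - 1)(u - 2) / 24
Then g(u) = 1·L_0(u) - 2·L_1(u) - 5·L_2(u) + 52·L_3(u) + 373·L_4(u).
Expanding and collecting terms gives g(u) = 6u^4 - 2u^3 - 6u^2 - u - 2.
Evaluating at u = 7: g(7) = 13417.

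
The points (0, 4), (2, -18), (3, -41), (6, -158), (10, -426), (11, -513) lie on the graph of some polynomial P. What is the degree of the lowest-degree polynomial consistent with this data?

2

Divided differences on the nodes 0, 2, 3, 6, 10, 11:
  order 0: 4  -18  -41  -158  -426  -513
  order 1: -11  -23  -39  -67  -87
  order 2: -4  -4  -4  -4
  order 3: 0  0  0
  order 4: 0  0
  order 5: 0
The order-2 divided differences are all -4 (nonzero) and every higher order vanishes, so the data lies on a polynomial of degree exactly 2.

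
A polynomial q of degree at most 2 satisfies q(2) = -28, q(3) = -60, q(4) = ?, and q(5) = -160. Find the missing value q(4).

The 3 known points determine the degree-2 polynomial uniquely.
Write q(s) = as^2 + bs + c. Substituting each data point gives a linear system:
  4a + 2b + c = -28
  9a + 3b + c = -60
  25a + 5b + c = -160
Solving the system yields a = -6, b = -2, c = 0.
So q(s) = -6s^2 - 2s.
Then q(4) = -104.

-104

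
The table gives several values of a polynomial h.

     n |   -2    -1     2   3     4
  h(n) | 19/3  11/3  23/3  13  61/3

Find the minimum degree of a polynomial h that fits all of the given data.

Divided differences on the nodes -2, -1, 2, 3, 4:
  order 0: 19/3  11/3  23/3  13  61/3
  order 1: -8/3  4/3  16/3  22/3
  order 2: 1  1  1
  order 3: 0  0
  order 4: 0
The order-2 divided differences are all 1 (nonzero) and every higher order vanishes, so the data lies on a polynomial of degree exactly 2.

2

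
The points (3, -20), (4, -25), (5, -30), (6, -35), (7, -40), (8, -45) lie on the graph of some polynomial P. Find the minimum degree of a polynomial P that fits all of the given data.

1

Forward differences of the values at t = 3, 4, 5, 6, 7, 8:
  P  : -20  -25  -30  -35  -40  -45
  Δ  : -5  -5  -5  -5  -5
  Δ^2: 0  0  0  0
  Δ^3: 0  0  0
  Δ^4: 0  0
  Δ^5: 0
The first differences are constant (-5) and nonzero, while all higher differences vanish, so the minimal degree is 1.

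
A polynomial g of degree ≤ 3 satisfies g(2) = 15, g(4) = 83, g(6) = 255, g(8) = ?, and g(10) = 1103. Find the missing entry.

579

The 4 known points determine the degree-3 polynomial uniquely.
Write g(s) = as^3 + bs^2 + cs + d. Substituting each data point gives a linear system:
  8a + 4b + 2c + d = 15
  64a + 16b + 4c + d = 83
  216a + 36b + 6c + d = 255
  1000a + 100b + 10c + d = 1103
Solving the system yields a = 1, b = 1, c = 0, d = 3.
So g(s) = s³ + s² + 3.
Then g(8) = 579.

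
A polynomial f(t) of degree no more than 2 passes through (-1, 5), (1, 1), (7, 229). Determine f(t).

Write f(t) = at^2 + bt + c. Substituting each data point gives a linear system:
  a - b + c = 5
  a + b + c = 1
  49a + 7b + c = 229
Solving the system yields a = 5, b = -2, c = -2.
So f(t) = 5t^2 - 2t - 2.
Check: f(1) = 1. ✓

f(t) = 5t^2 - 2t - 2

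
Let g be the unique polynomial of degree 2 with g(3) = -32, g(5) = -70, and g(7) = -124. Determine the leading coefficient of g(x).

Write g(x) = ax^2 + bx + c. Substituting each data point gives a linear system:
  9a + 3b + c = -32
  25a + 5b + c = -70
  49a + 7b + c = -124
Solving the system yields a = -2, b = -3, c = -5.
So g(x) = -2x^2 - 3x - 5.
The leading coefficient is -2.

-2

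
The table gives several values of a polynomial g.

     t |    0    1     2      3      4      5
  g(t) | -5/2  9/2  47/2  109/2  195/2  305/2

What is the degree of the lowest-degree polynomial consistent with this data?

2

Forward differences of the values at t = 0, 1, 2, 3, 4, 5:
  g  : -5/2  9/2  47/2  109/2  195/2  305/2
  Δ  : 7  19  31  43  55
  Δ^2: 12  12  12  12
  Δ^3: 0  0  0
  Δ^4: 0  0
  Δ^5: 0
The second differences are constant (12) and nonzero, while all higher differences vanish, so the minimal degree is 2.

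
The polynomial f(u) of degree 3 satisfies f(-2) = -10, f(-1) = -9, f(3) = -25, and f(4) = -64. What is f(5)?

Using the Lagrange interpolation formula with nodes -2, -1, 3, 4:
  L_0(u) = (u + 1)(u - 3)(u - 4) / -30
  L_1(u) = (u + 2)(u - 3)(u - 4) / 20
  L_2(u) = (u + 2)(u + 1)(u - 4) / -20
  L_3(u) = (u + 2)(u + 1)(u - 3) / 30
Then f(u) = -10·L_0(u) - 9·L_1(u) - 25·L_2(u) - 64·L_3(u).
Expanding and collecting terms gives f(u) = -u³ - u² + 5u - 4.
Evaluating at u = 5: f(5) = -129.

-129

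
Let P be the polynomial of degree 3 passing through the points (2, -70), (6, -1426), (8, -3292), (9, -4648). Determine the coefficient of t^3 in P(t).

-6

Write P(t) = at^3 + bt^2 + ct + d. Substituting each data point gives a linear system:
  8a + 4b + 2c + d = -70
  216a + 36b + 6c + d = -1426
  512a + 64b + 8c + d = -3292
  729a + 81b + 9c + d = -4648
Solving the system yields a = -6, b = -3, c = -3, d = -4.
So P(t) = -6t³ - 3t² - 3t - 4.
The leading coefficient is -6.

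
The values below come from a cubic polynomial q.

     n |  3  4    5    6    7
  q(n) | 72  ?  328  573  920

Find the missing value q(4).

The 4 known points determine the degree-3 polynomial uniquely.
Write q(n) = an^3 + bn^2 + cn + d. Substituting each data point gives a linear system:
  27a + 9b + 3c + d = 72
  125a + 25b + 5c + d = 328
  216a + 36b + 6c + d = 573
  343a + 49b + 7c + d = 920
Solving the system yields a = 3, b = -3, c = 5, d = 3.
So q(n) = 3n³ - 3n² + 5n + 3.
Then q(4) = 167.

167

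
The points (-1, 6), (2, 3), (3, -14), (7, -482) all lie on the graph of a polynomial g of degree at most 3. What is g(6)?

-281

Using the Lagrange interpolation formula with nodes -1, 2, 3, 7:
  L_0(u) = (u - 2)(u - 3)(u - 7) / -96
  L_1(u) = (u + 1)(u - 3)(u - 7) / 15
  L_2(u) = (u + 1)(u - 2)(u - 7) / -16
  L_3(u) = (u + 1)(u - 2)(u - 3) / 160
Then g(u) = 6·L_0(u) + 3·L_1(u) - 14·L_2(u) - 482·L_3(u).
Expanding and collecting terms gives g(u) = -2u^3 + 4u^2 + u + 1.
Evaluating at u = 6: g(6) = -281.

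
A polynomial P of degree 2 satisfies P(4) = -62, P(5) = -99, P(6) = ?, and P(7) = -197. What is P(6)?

-144

The 3 known points determine the degree-2 polynomial uniquely.
Write P(n) = an^2 + bn + c. Substituting each data point gives a linear system:
  16a + 4b + c = -62
  25a + 5b + c = -99
  49a + 7b + c = -197
Solving the system yields a = -4, b = -1, c = 6.
So P(n) = -4n² - n + 6.
Then P(6) = -144.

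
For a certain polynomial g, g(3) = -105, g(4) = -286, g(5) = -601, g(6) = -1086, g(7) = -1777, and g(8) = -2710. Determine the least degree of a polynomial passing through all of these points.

3

Forward differences of the values at x = 3, 4, 5, 6, 7, 8:
  g  : -105  -286  -601  -1086  -1777  -2710
  Δ  : -181  -315  -485  -691  -933
  Δ^2: -134  -170  -206  -242
  Δ^3: -36  -36  -36
  Δ^4: 0  0
  Δ^5: 0
The third differences are constant (-36) and nonzero, while all higher differences vanish, so the minimal degree is 3.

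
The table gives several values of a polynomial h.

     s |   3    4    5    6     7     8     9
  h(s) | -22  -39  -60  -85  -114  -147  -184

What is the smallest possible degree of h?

Forward differences of the values at s = 3, 4, 5, 6, 7, 8, 9:
  h  : -22  -39  -60  -85  -114  -147  -184
  Δ  : -17  -21  -25  -29  -33  -37
  Δ^2: -4  -4  -4  -4  -4
  Δ^3: 0  0  0  0
  Δ^4: 0  0  0
  Δ^5: 0  0
  Δ^6: 0
The second differences are constant (-4) and nonzero, while all higher differences vanish, so the minimal degree is 2.

2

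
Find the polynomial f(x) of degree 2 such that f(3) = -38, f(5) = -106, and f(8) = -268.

Write f(x) = ax^2 + bx + c. Substituting each data point gives a linear system:
  9a + 3b + c = -38
  25a + 5b + c = -106
  64a + 8b + c = -268
Solving the system yields a = -4, b = -2, c = 4.
So f(x) = -4x² - 2x + 4.
Check: f(5) = -106. ✓

f(x) = -4x^2 - 2x + 4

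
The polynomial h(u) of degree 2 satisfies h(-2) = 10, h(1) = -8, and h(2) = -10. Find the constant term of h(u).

-4

Write h(u) = au^2 + bu + c. Substituting each data point gives a linear system:
  4a - 2b + c = 10
  a + b + c = -8
  4a + 2b + c = -10
Solving the system yields a = 1, b = -5, c = -4.
So h(u) = u^2 - 5u - 4.
The constant term is -4.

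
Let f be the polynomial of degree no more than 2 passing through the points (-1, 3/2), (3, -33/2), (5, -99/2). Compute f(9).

-327/2

Using the Lagrange interpolation formula with nodes -1, 3, 5:
  L_0(t) = (t - 3)(t - 5) / 24
  L_1(t) = (t + 1)(t - 5) / -8
  L_2(t) = (t + 1)(t - 3) / 12
Then f(t) = 3/2·L_0(t) - 33/2·L_1(t) - 99/2·L_2(t).
Expanding and collecting terms gives f(t) = -2t^2 - (1/2)t + 3.
Evaluating at t = 9: f(9) = -327/2.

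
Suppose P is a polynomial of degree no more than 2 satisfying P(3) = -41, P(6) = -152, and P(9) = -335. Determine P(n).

P(n) = -4n^2 - n - 2

Write P(n) = an^2 + bn + c. Substituting each data point gives a linear system:
  9a + 3b + c = -41
  36a + 6b + c = -152
  81a + 9b + c = -335
Solving the system yields a = -4, b = -1, c = -2.
So P(n) = -4n² - n - 2.
Check: P(9) = -335. ✓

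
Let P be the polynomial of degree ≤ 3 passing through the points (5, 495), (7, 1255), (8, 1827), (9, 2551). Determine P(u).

Write P(u) = au^3 + bu^2 + cu + d. Substituting each data point gives a linear system:
  125a + 25b + 5c + d = 495
  343a + 49b + 7c + d = 1255
  512a + 64b + 8c + d = 1827
  729a + 81b + 9c + d = 2551
Solving the system yields a = 3, b = 4, c = 5, d = -5.
So P(u) = 3u³ + 4u² + 5u - 5.
Check: P(5) = 495. ✓

P(u) = 3u^3 + 4u^2 + 5u - 5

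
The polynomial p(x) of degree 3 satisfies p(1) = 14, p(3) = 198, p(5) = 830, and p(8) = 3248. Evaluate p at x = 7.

2198

Using the Lagrange interpolation formula with nodes 1, 3, 5, 8:
  L_0(x) = (x - 3)(x - 5)(x - 8) / -56
  L_1(x) = (x - 1)(x - 5)(x - 8) / 20
  L_2(x) = (x - 1)(x - 3)(x - 8) / -24
  L_3(x) = (x - 1)(x - 3)(x - 5) / 105
Then p(x) = 14·L_0(x) + 198·L_1(x) + 830·L_2(x) + 3248·L_3(x).
Expanding and collecting terms gives p(x) = 6x^3 + 2x^2 + 6x.
Evaluating at x = 7: p(7) = 2198.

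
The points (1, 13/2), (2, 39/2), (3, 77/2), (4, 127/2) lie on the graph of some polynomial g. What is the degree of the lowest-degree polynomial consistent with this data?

2

Forward differences of the values at t = 1, 2, 3, 4:
  g  : 13/2  39/2  77/2  127/2
  Δ  : 13  19  25
  Δ^2: 6  6
  Δ^3: 0
The second differences are constant (6) and nonzero, while all higher differences vanish, so the minimal degree is 2.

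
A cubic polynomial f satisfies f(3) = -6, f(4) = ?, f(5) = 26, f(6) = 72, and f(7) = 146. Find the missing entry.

The 4 known points determine the degree-3 polynomial uniquely.
Write f(n) = an^3 + bn^2 + cn + d. Substituting each data point gives a linear system:
  27a + 9b + 3c + d = -6
  125a + 25b + 5c + d = 26
  216a + 36b + 6c + d = 72
  343a + 49b + 7c + d = 146
Solving the system yields a = 1, b = -4, c = -1, d = 6.
So f(n) = n^3 - 4n^2 - n + 6.
Then f(4) = 2.

2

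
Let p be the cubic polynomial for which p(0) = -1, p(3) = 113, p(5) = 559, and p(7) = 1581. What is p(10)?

4719

Using the Lagrange interpolation formula with nodes 0, 3, 5, 7:
  L_0(n) = (n - 3)(n - 5)(n - 7) / -105
  L_1(n) = n(n - 5)(n - 7) / 24
  L_2(n) = n(n - 3)(n - 7) / -20
  L_3(n) = n(n - 3)(n - 5) / 56
Then p(n) = -1·L_0(n) + 113·L_1(n) + 559·L_2(n) + 1581·L_3(n).
Expanding and collecting terms gives p(n) = 5n³ - 3n² + 2n - 1.
Evaluating at n = 10: p(10) = 4719.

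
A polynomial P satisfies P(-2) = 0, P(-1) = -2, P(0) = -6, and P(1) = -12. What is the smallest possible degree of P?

Forward differences of the values at s = -2, -1, 0, 1:
  P  : 0  -2  -6  -12
  Δ  : -2  -4  -6
  Δ^2: -2  -2
  Δ^3: 0
The second differences are constant (-2) and nonzero, while all higher differences vanish, so the minimal degree is 2.

2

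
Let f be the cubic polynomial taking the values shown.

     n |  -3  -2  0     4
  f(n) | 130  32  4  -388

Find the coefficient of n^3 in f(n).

Write f(n) = an^3 + bn^2 + cn + d. Substituting each data point gives a linear system:
  -27a + 9b - 3c + d = 130
  -8a + 4b - 2c + d = 32
  d = 4
  64a + 16b + 4c + d = -388
Solving the system yields a = -6, b = -2, c = 6, d = 4.
So f(n) = -6n^3 - 2n^2 + 6n + 4.
The leading coefficient is -6.

-6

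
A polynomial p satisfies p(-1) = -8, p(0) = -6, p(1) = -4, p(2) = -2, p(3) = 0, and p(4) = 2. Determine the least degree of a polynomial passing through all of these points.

1

Forward differences of the values at t = -1, 0, 1, 2, 3, 4:
  p  : -8  -6  -4  -2  0  2
  Δ  : 2  2  2  2  2
  Δ^2: 0  0  0  0
  Δ^3: 0  0  0
  Δ^4: 0  0
  Δ^5: 0
The first differences are constant (2) and nonzero, while all higher differences vanish, so the minimal degree is 1.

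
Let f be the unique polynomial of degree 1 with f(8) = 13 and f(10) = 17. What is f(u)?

Write f(u) = au + b. Substituting each data point gives a linear system:
  8a + b = 13
  10a + b = 17
Solving the system yields a = 2, b = -3.
So f(u) = 2u - 3.
Check: f(10) = 17. ✓

f(u) = 2u - 3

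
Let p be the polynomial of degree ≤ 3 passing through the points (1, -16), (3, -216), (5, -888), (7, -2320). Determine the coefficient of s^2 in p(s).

Write p(s) = as^3 + bs^2 + cs + d. Substituting each data point gives a linear system:
  a + b + c + d = -16
  27a + 9b + 3c + d = -216
  125a + 25b + 5c + d = -888
  343a + 49b + 7c + d = -2320
Solving the system yields a = -6, b = -5, c = -2, d = -3.
So p(s) = -6s³ - 5s² - 2s - 3.
The coefficient of s^2 is -5.

-5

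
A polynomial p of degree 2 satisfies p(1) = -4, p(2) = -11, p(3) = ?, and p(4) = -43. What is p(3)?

On equispaced nodes a degree-2 polynomial has vanishing third forward difference, so
  - p(1) + 3·p(2) - 3·p(3) + p(4) = 0.
Substituting the known values and solving for p(3):
  -3·p(3) = 72
  p(3) = -24.

-24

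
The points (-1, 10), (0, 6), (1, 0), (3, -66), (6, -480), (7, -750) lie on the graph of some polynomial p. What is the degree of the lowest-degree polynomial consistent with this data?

Divided differences on the nodes -1, 0, 1, 3, 6, 7:
  order 0: 10  6  0  -66  -480  -750
  order 1: -4  -6  -33  -138  -270
  order 2: -1  -9  -21  -33
  order 3: -2  -2  -2
  order 4: 0  0
  order 5: 0
The order-3 divided differences are all -2 (nonzero) and every higher order vanishes, so the data lies on a polynomial of degree exactly 3.

3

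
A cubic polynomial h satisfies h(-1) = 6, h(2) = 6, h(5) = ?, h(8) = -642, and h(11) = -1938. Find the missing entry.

On equispaced nodes a degree-3 polynomial has vanishing fourth forward difference, so
  h(-1) - 4·h(2) + 6·h(5) - 4·h(8) + h(11) = 0.
Substituting the known values and solving for h(5):
  6·h(5) = -612
  h(5) = -102.

-102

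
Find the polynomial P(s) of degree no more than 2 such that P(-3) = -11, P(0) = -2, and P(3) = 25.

P(s) = s^2 + 6s - 2

Write P(s) = as^2 + bs + c. Substituting each data point gives a linear system:
  9a - 3b + c = -11
  c = -2
  9a + 3b + c = 25
Solving the system yields a = 1, b = 6, c = -2.
So P(s) = s^2 + 6s - 2.
Check: P(-3) = -11. ✓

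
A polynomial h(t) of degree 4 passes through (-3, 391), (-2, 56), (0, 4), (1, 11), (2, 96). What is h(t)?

Write h(t) = at^4 + bt^3 + ct^2 + dt + e. Substituting each data point gives a linear system:
  81a - 27b + 9c - 3d + e = 391
  16a - 8b + 4c - 2d + e = 56
  e = 4
  a + b + c + d + e = 11
  16a + 8b + 4c + 2d + e = 96
Solving the system yields a = 6, b = 1, c = -6, d = 6, e = 4.
So h(t) = 6t^4 + t^3 - 6t^2 + 6t + 4.
Check: h(0) = 4. ✓

h(t) = 6t^4 + t^3 - 6t^2 + 6t + 4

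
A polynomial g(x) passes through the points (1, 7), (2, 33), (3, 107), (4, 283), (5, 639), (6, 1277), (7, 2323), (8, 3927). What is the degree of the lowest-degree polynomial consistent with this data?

4

Forward differences of the values at x = 1, 2, 3, 4, 5, 6, 7, 8:
  g  : 7  33  107  283  639  1277  2323  3927
  Δ  : 26  74  176  356  638  1046  1604
  Δ^2: 48  102  180  282  408  558
  Δ^3: 54  78  102  126  150
  Δ^4: 24  24  24  24
  Δ^5: 0  0  0
  Δ^6: 0  0
  Δ^7: 0
The fourth differences are constant (24) and nonzero, while all higher differences vanish, so the minimal degree is 4.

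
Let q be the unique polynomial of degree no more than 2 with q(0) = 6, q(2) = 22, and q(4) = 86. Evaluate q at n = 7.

272

Using the Lagrange interpolation formula with nodes 0, 2, 4:
  L_0(n) = (n - 2)(n - 4) / 8
  L_1(n) = n(n - 4) / -4
  L_2(n) = n(n - 2) / 8
Then q(n) = 6·L_0(n) + 22·L_1(n) + 86·L_2(n).
Expanding and collecting terms gives q(n) = 6n^2 - 4n + 6.
Evaluating at n = 7: q(7) = 272.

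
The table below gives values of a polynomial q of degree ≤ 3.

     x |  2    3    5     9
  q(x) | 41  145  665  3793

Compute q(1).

Using the Lagrange interpolation formula with nodes 2, 3, 5, 9:
  L_0(x) = (x - 3)(x - 5)(x - 9) / -21
  L_1(x) = (x - 2)(x - 5)(x - 9) / 12
  L_2(x) = (x - 2)(x - 3)(x - 9) / -24
  L_3(x) = (x - 2)(x - 3)(x - 5) / 168
Then q(x) = 41·L_0(x) + 145·L_1(x) + 665·L_2(x) + 3793·L_3(x).
Expanding and collecting terms gives q(x) = 5x^3 + 2x^2 - x - 5.
Evaluating at x = 1: q(1) = 1.

1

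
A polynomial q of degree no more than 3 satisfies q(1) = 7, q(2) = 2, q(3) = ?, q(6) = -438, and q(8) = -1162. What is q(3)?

The 4 known points determine the degree-3 polynomial uniquely.
Write q(t) = at^3 + bt^2 + ct + d. Substituting each data point gives a linear system:
  a + b + c + d = 7
  8a + 4b + 2c + d = 2
  216a + 36b + 6c + d = -438
  512a + 64b + 8c + d = -1162
Solving the system yields a = -3, b = 6, c = -2, d = 6.
So q(t) = -3t³ + 6t² - 2t + 6.
Then q(3) = -27.

-27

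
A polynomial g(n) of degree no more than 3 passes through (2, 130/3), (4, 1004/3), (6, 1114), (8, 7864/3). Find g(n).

g(n) = 5n^3 + n^2 - (1/3)n

Write g(n) = an^3 + bn^2 + cn + d. Substituting each data point gives a linear system:
  8a + 4b + 2c + d = 130/3
  64a + 16b + 4c + d = 1004/3
  216a + 36b + 6c + d = 1114
  512a + 64b + 8c + d = 7864/3
Solving the system yields a = 5, b = 1, c = -1/3, d = 0.
So g(n) = 5n^3 + n^2 - (1/3)n.
Check: g(2) = 130/3. ✓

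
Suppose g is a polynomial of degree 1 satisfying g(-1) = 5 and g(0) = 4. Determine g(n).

g(n) = -n + 4

Write g(n) = an + b. Substituting each data point gives a linear system:
  -a + b = 5
  b = 4
Solving the system yields a = -1, b = 4.
So g(n) = -n + 4.
Check: g(-1) = 5. ✓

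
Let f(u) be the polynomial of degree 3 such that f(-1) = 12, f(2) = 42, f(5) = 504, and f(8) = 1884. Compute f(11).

4668

Write f(u) = au^3 + bu^2 + cu + d. Substituting each data point gives a linear system:
  -a + b - c + d = 12
  8a + 4b + 2c + d = 42
  125a + 25b + 5c + d = 504
  512a + 64b + 8c + d = 1884
Solving the system yields a = 3, b = 6, c = -5, d = 4.
So f(u) = 3u³ + 6u² - 5u + 4.
Then f(11) = 4668.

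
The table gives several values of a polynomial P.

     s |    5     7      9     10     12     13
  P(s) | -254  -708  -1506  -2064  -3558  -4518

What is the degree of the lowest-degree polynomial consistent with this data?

Divided differences on the nodes 5, 7, 9, 10, 12, 13:
  order 0: -254  -708  -1506  -2064  -3558  -4518
  order 1: -227  -399  -558  -747  -960
  order 2: -43  -53  -63  -71
  order 3: -2  -2  -2
  order 4: 0  0
  order 5: 0
The order-3 divided differences are all -2 (nonzero) and every higher order vanishes, so the data lies on a polynomial of degree exactly 3.

3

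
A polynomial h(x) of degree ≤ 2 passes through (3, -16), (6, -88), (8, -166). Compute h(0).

Using the Lagrange interpolation formula with nodes 3, 6, 8:
  L_0(x) = (x - 6)(x - 8) / 15
  L_1(x) = (x - 3)(x - 8) / -6
  L_2(x) = (x - 3)(x - 6) / 10
Then h(x) = -16·L_0(x) - 88·L_1(x) - 166·L_2(x).
Expanding and collecting terms gives h(x) = -3x^2 + 3x + 2.
Evaluating at x = 0: h(0) = 2.

2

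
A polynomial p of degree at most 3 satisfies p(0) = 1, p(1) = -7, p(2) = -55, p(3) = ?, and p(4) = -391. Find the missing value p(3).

-173

On equispaced nodes a degree-3 polynomial has vanishing fourth forward difference, so
  p(0) - 4·p(1) + 6·p(2) - 4·p(3) + p(4) = 0.
Substituting the known values and solving for p(3):
  -4·p(3) = 692
  p(3) = -173.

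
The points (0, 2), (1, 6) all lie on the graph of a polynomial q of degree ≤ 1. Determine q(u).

q(u) = 4u + 2

Using the Lagrange interpolation formula with nodes 0, 1:
  L_0(u) = (u - 1) / -1
  L_1(u) = u / 1
Then q(u) = 2·L_0(u) + 6·L_1(u).
Expanding and collecting terms gives q(u) = 4u + 2.
Check: q(0) = 2. ✓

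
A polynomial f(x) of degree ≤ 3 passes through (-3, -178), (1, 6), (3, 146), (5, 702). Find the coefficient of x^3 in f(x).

6

Write f(x) = ax^3 + bx^2 + cx + d. Substituting each data point gives a linear system:
  -27a + 9b - 3c + d = -178
  a + b + c + d = 6
  27a + 9b + 3c + d = 146
  125a + 25b + 5c + d = 702
Solving the system yields a = 6, b = -2, c = 0, d = 2.
So f(x) = 6x^3 - 2x^2 + 2.
The leading coefficient is 6.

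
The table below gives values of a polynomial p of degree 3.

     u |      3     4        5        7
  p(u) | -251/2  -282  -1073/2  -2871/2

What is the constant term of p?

Write p(u) = au^3 + bu^2 + cu + d. Substituting each data point gives a linear system:
  27a + 9b + 3c + d = -251/2
  64a + 16b + 4c + d = -282
  125a + 25b + 5c + d = -1073/2
  343a + 49b + 7c + d = -2871/2
Solving the system yields a = -4, b = -1, c = -3/2, d = -4.
So p(u) = -4u³ - u² - (3/2)u - 4.
The constant term is -4.

-4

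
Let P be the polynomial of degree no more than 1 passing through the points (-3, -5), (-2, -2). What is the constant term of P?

4

Write P(t) = at + b. Substituting each data point gives a linear system:
  -3a + b = -5
  -2a + b = -2
Solving the system yields a = 3, b = 4.
So P(t) = 3t + 4.
The constant term is 4.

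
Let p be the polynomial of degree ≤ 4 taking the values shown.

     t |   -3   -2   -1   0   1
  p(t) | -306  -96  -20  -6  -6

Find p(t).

Write p(t) = at^4 + bt^3 + ct^2 + dt + e. Substituting each data point gives a linear system:
  81a - 27b + 9c - 3d + e = -306
  16a - 8b + 4c - 2d + e = -96
  a - b + c - d + e = -20
  e = -6
  a + b + c + d + e = -6
Solving the system yields a = -1, b = 6, c = -6, d = 1, e = -6.
So p(t) = -t^4 + 6t^3 - 6t^2 + t - 6.
Check: p(0) = -6. ✓

p(t) = -t^4 + 6t^3 - 6t^2 + t - 6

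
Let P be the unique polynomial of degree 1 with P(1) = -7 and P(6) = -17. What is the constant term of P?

-5

Write P(x) = ax + b. Substituting each data point gives a linear system:
  a + b = -7
  6a + b = -17
Solving the system yields a = -2, b = -5.
So P(x) = -2x - 5.
The constant term is -5.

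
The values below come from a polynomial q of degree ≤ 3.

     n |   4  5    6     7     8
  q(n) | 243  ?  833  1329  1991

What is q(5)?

On equispaced nodes a degree-3 polynomial has vanishing fourth forward difference, so
  q(4) - 4·q(5) + 6·q(6) - 4·q(7) + q(8) = 0.
Substituting the known values and solving for q(5):
  -4·q(5) = -1916
  q(5) = 479.

479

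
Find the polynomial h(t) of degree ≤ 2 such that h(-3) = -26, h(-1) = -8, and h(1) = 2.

Write h(t) = at^2 + bt + c. Substituting each data point gives a linear system:
  9a - 3b + c = -26
  a - b + c = -8
  a + b + c = 2
Solving the system yields a = -1, b = 5, c = -2.
So h(t) = -t^2 + 5t - 2.
Check: h(-1) = -8. ✓

h(t) = -t^2 + 5t - 2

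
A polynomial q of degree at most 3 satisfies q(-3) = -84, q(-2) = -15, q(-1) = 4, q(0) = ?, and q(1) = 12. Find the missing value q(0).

On equispaced nodes a degree-3 polynomial has vanishing fourth forward difference, so
  q(-3) - 4·q(-2) + 6·q(-1) - 4·q(0) + q(1) = 0.
Substituting the known values and solving for q(0):
  -4·q(0) = -12
  q(0) = 3.

3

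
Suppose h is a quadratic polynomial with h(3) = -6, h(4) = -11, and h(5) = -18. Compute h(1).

-2

Write h(t) = at^2 + bt + c. Substituting each data point gives a linear system:
  9a + 3b + c = -6
  16a + 4b + c = -11
  25a + 5b + c = -18
Solving the system yields a = -1, b = 2, c = -3.
So h(t) = -t² + 2t - 3.
Then h(1) = -2.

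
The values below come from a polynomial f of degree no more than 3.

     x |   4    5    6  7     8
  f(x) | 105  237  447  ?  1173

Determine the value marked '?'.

On equispaced nodes a degree-3 polynomial has vanishing fourth forward difference, so
  f(4) - 4·f(5) + 6·f(6) - 4·f(7) + f(8) = 0.
Substituting the known values and solving for f(7):
  -4·f(7) = -3012
  f(7) = 753.

753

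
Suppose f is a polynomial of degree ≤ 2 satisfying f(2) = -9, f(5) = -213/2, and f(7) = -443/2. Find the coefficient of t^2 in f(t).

-5

Write f(t) = at^2 + bt + c. Substituting each data point gives a linear system:
  4a + 2b + c = -9
  25a + 5b + c = -213/2
  49a + 7b + c = -443/2
Solving the system yields a = -5, b = 5/2, c = 6.
So f(t) = -5t^2 + (5/2)t + 6.
The leading coefficient is -5.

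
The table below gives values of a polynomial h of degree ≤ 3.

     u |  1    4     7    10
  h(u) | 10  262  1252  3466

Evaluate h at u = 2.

42

Write h(u) = au^3 + bu^2 + cu + d. Substituting each data point gives a linear system:
  a + b + c + d = 10
  64a + 16b + 4c + d = 262
  343a + 49b + 7c + d = 1252
  1000a + 100b + 10c + d = 3466
Solving the system yields a = 3, b = 5, c = -4, d = 6.
So h(u) = 3u^3 + 5u^2 - 4u + 6.
Then h(2) = 42.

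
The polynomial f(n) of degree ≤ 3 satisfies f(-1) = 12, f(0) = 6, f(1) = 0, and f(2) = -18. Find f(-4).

150

Using the Lagrange interpolation formula with nodes -1, 0, 1, 2:
  L_0(n) = n(n - 1)(n - 2) / -6
  L_1(n) = (n + 1)(n - 1)(n - 2) / 2
  L_2(n) = (n + 1)n(n - 2) / -2
  L_3(n) = (n + 1)n(n - 1) / 6
Then f(n) = 12·L_0(n) + 6·L_1(n) + 0·L_2(n) - 18·L_3(n).
Expanding and collecting terms gives f(n) = -2n^3 - 4n + 6.
Evaluating at n = -4: f(-4) = 150.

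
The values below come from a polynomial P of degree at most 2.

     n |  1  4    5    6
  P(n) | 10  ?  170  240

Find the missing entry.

112

The 3 known points determine the degree-2 polynomial uniquely.
Write P(n) = an^2 + bn + c. Substituting each data point gives a linear system:
  a + b + c = 10
  25a + 5b + c = 170
  36a + 6b + c = 240
Solving the system yields a = 6, b = 4, c = 0.
So P(n) = 6n^2 + 4n.
Then P(4) = 112.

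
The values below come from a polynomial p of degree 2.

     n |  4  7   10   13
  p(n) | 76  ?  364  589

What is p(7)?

193

On equispaced nodes a degree-2 polynomial has vanishing third forward difference, so
  - p(4) + 3·p(7) - 3·p(10) + p(13) = 0.
Substituting the known values and solving for p(7):
  3·p(7) = 579
  p(7) = 193.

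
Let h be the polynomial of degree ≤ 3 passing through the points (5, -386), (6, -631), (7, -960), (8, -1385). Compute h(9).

Write h(s) = as^3 + bs^2 + cs + d. Substituting each data point gives a linear system:
  125a + 25b + 5c + d = -386
  216a + 36b + 6c + d = -631
  343a + 49b + 7c + d = -960
  512a + 64b + 8c + d = -1385
Solving the system yields a = -2, b = -6, c = 3, d = -1.
So h(s) = -2s^3 - 6s^2 + 3s - 1.
Then h(9) = -1918.

-1918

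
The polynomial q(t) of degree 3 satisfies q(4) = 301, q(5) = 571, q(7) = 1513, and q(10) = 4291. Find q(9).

3151

Using the Lagrange interpolation formula with nodes 4, 5, 7, 10:
  L_0(t) = (t - 5)(t - 7)(t - 10) / -18
  L_1(t) = (t - 4)(t - 7)(t - 10) / 10
  L_2(t) = (t - 4)(t - 5)(t - 10) / -18
  L_3(t) = (t - 4)(t - 5)(t - 7) / 90
Then q(t) = 301·L_0(t) + 571·L_1(t) + 1513·L_2(t) + 4291·L_3(t).
Expanding and collecting terms gives q(t) = 4t^3 + 3t^2 - t + 1.
Evaluating at t = 9: q(9) = 3151.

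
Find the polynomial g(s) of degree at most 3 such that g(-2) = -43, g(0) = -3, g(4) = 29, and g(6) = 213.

Write g(s) = as^3 + bs^2 + cs + d. Substituting each data point gives a linear system:
  -8a + 4b - 2c + d = -43
  d = -3
  64a + 16b + 4c + d = 29
  216a + 36b + 6c + d = 213
Solving the system yields a = 2, b = -6, c = 0, d = -3.
So g(s) = 2s^3 - 6s^2 - 3.
Check: g(4) = 29. ✓

g(s) = 2s^3 - 6s^2 - 3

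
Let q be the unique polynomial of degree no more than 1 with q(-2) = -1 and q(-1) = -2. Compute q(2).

Using the Lagrange interpolation formula with nodes -2, -1:
  L_0(t) = (t + 1) / -1
  L_1(t) = (t + 2) / 1
Then q(t) = -1·L_0(t) - 2·L_1(t).
Expanding and collecting terms gives q(t) = -t - 3.
Evaluating at t = 2: q(2) = -5.

-5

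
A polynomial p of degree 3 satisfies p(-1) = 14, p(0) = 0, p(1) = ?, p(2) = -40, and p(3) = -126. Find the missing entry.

-8

On equispaced nodes a degree-3 polynomial has vanishing fourth forward difference, so
  p(-1) - 4·p(0) + 6·p(1) - 4·p(2) + p(3) = 0.
Substituting the known values and solving for p(1):
  6·p(1) = -48
  p(1) = -8.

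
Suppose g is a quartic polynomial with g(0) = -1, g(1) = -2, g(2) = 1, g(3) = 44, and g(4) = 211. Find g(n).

Using the Lagrange interpolation formula with nodes 0, 1, 2, 3, 4:
  L_0(n) = (n - 1)(n - 2)(n - 3)(n - 4) / 24
  L_1(n) = n(n - 2)(n - 3)(n - 4) / -6
  L_2(n) = n(n - 1)(n - 3)(n - 4) / 4
  L_3(n) = n(n - 1)(n - 2)(n - 4) / -6
  L_4(n) = n(n - 1)(n - 2)(n - 3) / 24
Then g(n) = -1·L_0(n) - 2·L_1(n) + 1·L_2(n) + 44·L_3(n) + 211·L_4(n).
Expanding and collecting terms gives g(n) = 2n^4 - 6n^3 + 6n^2 - 3n - 1.
Check: g(3) = 44. ✓

g(n) = 2n^4 - 6n^3 + 6n^2 - 3n - 1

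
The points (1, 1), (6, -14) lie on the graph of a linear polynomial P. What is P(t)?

P(t) = -3t + 4

Write P(t) = at + b. Substituting each data point gives a linear system:
  a + b = 1
  6a + b = -14
Solving the system yields a = -3, b = 4.
So P(t) = -3t + 4.
Check: P(1) = 1. ✓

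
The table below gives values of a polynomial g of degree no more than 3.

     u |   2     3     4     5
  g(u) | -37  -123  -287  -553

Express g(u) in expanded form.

Write g(u) = au^3 + bu^2 + cu + d. Substituting each data point gives a linear system:
  8a + 4b + 2c + d = -37
  27a + 9b + 3c + d = -123
  64a + 16b + 4c + d = -287
  125a + 25b + 5c + d = -553
Solving the system yields a = -4, b = -3, c = 5, d = -3.
So g(u) = -4u^3 - 3u^2 + 5u - 3.
Check: g(5) = -553. ✓

g(u) = -4u^3 - 3u^2 + 5u - 3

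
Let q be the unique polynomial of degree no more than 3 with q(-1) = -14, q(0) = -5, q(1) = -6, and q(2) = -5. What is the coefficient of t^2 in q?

-5

Write q(t) = at^3 + bt^2 + ct + d. Substituting each data point gives a linear system:
  -a + b - c + d = -14
  d = -5
  a + b + c + d = -6
  8a + 4b + 2c + d = -5
Solving the system yields a = 2, b = -5, c = 2, d = -5.
So q(t) = 2t³ - 5t² + 2t - 5.
The coefficient of t^2 is -5.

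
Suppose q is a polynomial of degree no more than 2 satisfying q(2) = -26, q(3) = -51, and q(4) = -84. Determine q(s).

Write q(s) = as^2 + bs + c. Substituting each data point gives a linear system:
  4a + 2b + c = -26
  9a + 3b + c = -51
  16a + 4b + c = -84
Solving the system yields a = -4, b = -5, c = 0.
So q(s) = -4s² - 5s.
Check: q(3) = -51. ✓

q(s) = -4s^2 - 5s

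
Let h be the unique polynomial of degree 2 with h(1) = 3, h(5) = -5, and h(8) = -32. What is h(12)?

Using the Lagrange interpolation formula with nodes 1, 5, 8:
  L_0(s) = (s - 5)(s - 8) / 28
  L_1(s) = (s - 1)(s - 8) / -12
  L_2(s) = (s - 1)(s - 5) / 21
Then h(s) = 3·L_0(s) - 5·L_1(s) - 32·L_2(s).
Expanding and collecting terms gives h(s) = -s² + 4s.
Evaluating at s = 12: h(12) = -96.

-96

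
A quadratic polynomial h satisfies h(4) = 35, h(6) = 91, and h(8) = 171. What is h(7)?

128

Forward differences of the values at u = 4, 6, 8:
  h  : 35  91  171
  Δ  : 56  80
  Δ^2: 24
The second differences are constant, confirming degree 2.
Interpolating (Newton forward form) and evaluating at u = 7 gives h(7) = 128.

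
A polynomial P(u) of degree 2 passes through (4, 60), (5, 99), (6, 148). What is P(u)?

P(u) = 5u^2 - 6u + 4

Write P(u) = au^2 + bu + c. Substituting each data point gives a linear system:
  16a + 4b + c = 60
  25a + 5b + c = 99
  36a + 6b + c = 148
Solving the system yields a = 5, b = -6, c = 4.
So P(u) = 5u² - 6u + 4.
Check: P(4) = 60. ✓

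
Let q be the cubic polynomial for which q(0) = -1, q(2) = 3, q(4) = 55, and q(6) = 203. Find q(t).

q(t) = t^3 - 2t - 1

Write q(t) = at^3 + bt^2 + ct + d. Substituting each data point gives a linear system:
  d = -1
  8a + 4b + 2c + d = 3
  64a + 16b + 4c + d = 55
  216a + 36b + 6c + d = 203
Solving the system yields a = 1, b = 0, c = -2, d = -1.
So q(t) = t^3 - 2t - 1.
Check: q(6) = 203. ✓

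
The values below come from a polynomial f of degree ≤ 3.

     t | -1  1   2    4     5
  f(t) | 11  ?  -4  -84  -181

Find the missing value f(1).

3

The 4 known points determine the degree-3 polynomial uniquely.
Write f(t) = at^3 + bt^2 + ct + d. Substituting each data point gives a linear system:
  -a + b - c + d = 11
  8a + 4b + 2c + d = -4
  64a + 16b + 4c + d = -84
  125a + 25b + 5c + d = -181
Solving the system yields a = -2, b = 3, c = -2, d = 4.
So f(t) = -2t³ + 3t² - 2t + 4.
Then f(1) = 3.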